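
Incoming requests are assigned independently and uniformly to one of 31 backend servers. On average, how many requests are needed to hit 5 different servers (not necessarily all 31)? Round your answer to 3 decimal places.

With k distinct servers already seen, the next new one arrives after an expected 31/(31-k) requests.
Sum over k = 0,...,4: E = 31/31 + 31/30 + 31/29 + 31/28 + 31/27 = 5.3576.

5.358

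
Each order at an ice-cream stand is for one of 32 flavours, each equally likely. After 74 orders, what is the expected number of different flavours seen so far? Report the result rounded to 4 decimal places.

28.9464

For each flavour, P(seen in 74 orders) = 1 - (31/32)^74 = 0.90457.
By linearity of expectation, E[distinct seen] = 32·(1 - (31/32)^74) = 28.94637.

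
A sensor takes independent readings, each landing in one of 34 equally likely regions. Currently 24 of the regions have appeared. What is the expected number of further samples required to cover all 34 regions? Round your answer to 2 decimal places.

99.58

From k distinct to k+1 distinct takes on average 34/(34-k) samples.
Sum over k = 24,...,33: E = 34/10 + 34/9 + 34/8 + ... + 34/2 + 34/1 = 99.585.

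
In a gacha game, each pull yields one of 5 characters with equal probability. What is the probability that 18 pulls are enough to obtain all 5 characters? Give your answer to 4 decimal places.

By inclusion–exclusion over which characters are missing,
P(all seen) = Σ_{j=0}^{5} (-1)^j C(5,j)((5-j)/5)^18
= 1.00000 - 0.09007 + 0.00102 - 0.00000 + 0.00000 - 0.00000
= 0.91094.

0.9109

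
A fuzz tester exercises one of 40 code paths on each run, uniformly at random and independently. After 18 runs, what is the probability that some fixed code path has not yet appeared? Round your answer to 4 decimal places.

Each run misses the fixed code path with probability (40-1)/40 = 39/40, independently.
P(still missing after 18) = (39/40)^18 = 0.63399.

0.6340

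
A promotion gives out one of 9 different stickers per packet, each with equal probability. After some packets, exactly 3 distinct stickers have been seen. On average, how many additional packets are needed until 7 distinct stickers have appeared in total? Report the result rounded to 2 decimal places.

With k distinct stickers already seen, the next new one takes an expected 9/(9-k) packets.
Sum over k = 3,...,6: E = 9/6 + 9/5 + 9/4 + 9/3 = 8.550.

8.55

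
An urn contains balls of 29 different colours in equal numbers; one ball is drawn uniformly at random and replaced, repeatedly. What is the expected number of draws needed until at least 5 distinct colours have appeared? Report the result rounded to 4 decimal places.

5.3852

With k distinct colours already seen, the next new one arrives after an expected 29/(29-k) draws.
Sum over k = 0,...,4: E = 29/29 + 29/28 + 29/27 + 29/26 + 29/25 = 5.38517.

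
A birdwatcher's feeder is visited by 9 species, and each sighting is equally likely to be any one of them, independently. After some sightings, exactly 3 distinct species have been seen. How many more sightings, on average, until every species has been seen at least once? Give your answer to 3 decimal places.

The wait to go from k to k+1 distinct species is geometric with mean 9/(9-k).
Sum over k = 3,...,8: E = 9/6 + 9/5 + 9/4 + 9/3 + 9/2 + 9/1 = 22.0500.

22.050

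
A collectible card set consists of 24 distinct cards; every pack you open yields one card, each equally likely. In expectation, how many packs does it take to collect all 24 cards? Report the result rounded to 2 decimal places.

After k distinct cards have appeared, the next pack gives a new one with probability (24-k)/24, so the expected wait for the (k+1)-th is 24/(24-k).
E[T] = 24/24 + 24/23 + 24/22 + ... + 24/2 + 24/1 = 24·H_{24}.
H_{24} = 3.776, so E[T] = 90.623.

90.62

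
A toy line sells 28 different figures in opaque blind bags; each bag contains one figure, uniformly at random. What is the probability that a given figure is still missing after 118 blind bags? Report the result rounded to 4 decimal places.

0.0137

On each blind bag the fixed figure fails to appear with probability 27/28.
P(still missing after 118) = (27/28)^118 = 0.01369.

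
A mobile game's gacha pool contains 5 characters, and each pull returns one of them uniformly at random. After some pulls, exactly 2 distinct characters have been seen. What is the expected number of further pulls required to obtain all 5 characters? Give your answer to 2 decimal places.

From k distinct to k+1 distinct takes on average 5/(5-k) pulls.
Sum over k = 2,...,4: E = 5/3 + 5/2 + 5/1 = 9.167.

9.17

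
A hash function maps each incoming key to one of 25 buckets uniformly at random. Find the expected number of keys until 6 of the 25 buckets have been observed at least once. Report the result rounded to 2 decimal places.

6.71

Going from k to k+1 distinct takes a geometric number of keys with mean 25/(25-k).
Sum over k = 0,...,5: E = 25/25 + 25/24 + 25/23 + 25/22 + 25/21 + 25/20 = 6.705.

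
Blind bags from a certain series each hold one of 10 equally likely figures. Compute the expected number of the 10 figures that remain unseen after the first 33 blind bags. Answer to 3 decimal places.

0.309

For each figure, P(unseen after 33) = (9/10)^33 = 0.0309.
By linearity of expectation, E[unseen] = 10·(9/10)^33 = 0.3090.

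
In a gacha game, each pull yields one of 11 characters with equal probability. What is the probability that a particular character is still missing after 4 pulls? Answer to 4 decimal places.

0.6830

On each pull the fixed character fails to appear with probability 10/11.
P(still missing after 4) = (10/11)^4 = 0.68301.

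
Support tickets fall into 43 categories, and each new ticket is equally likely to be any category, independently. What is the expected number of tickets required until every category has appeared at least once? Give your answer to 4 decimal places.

The wait to go from k to k+1 distinct categories is geometric with mean 43/(43-k).
E[T] = 43/43 + 43/42 + 43/41 + ... + 43/2 + 43/1 = 43·H_{43}.
H_{43} = 4.35000, so E[T] = 187.04994.

187.0499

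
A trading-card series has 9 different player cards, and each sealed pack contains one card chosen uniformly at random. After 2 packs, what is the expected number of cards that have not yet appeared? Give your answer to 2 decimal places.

For each card, P(unseen after 2) = (8/9)^2 = 0.790.
By linearity of expectation, E[unseen] = 9·(8/9)^2 = 7.111.

7.11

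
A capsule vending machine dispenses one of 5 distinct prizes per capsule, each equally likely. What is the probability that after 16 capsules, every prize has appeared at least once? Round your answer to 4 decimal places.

0.8621

Let A_i be the event that prize i is missing after 16 capsules. By inclusion–exclusion on the A_i,
P(all seen) = Σ_{j=0}^{5} (-1)^j C(5,j)((5-j)/5)^16
= 1.00000 - 0.14074 + 0.00282 - 0.00000 + 0.00000 - 0.00000
= 0.86208.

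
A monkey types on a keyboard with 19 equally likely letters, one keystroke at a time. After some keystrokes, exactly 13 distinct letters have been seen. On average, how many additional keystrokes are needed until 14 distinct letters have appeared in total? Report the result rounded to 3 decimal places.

With k distinct letters already seen, the next new one takes an expected 19/(19-k) keystrokes.
Only the k = 13 term is needed: E = 19/6 = 3.1667.

3.167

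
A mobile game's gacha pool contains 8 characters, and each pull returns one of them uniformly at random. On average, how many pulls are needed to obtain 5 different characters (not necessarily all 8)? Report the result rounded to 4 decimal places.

7.0762

With k distinct characters already seen, the next new one arrives after an expected 8/(8-k) pulls.
Sum over k = 0,...,4: E = 8/8 + 8/7 + 8/6 + 8/5 + 8/4 = 7.07619.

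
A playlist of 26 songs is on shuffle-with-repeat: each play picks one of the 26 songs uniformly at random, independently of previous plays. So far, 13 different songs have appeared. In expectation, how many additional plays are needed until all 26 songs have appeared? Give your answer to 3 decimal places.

82.683

With k distinct songs already seen, the next new one takes an expected 26/(26-k) plays.
Sum over k = 13,...,25: E = 26/13 + 26/12 + 26/11 + ... + 26/2 + 26/1 = 82.6835.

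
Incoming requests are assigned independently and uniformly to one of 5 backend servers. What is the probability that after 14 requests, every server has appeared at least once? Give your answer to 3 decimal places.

0.788

Let A_i be the event that server i is missing after 14 requests. By inclusion–exclusion on the A_i,
P(all seen) = Σ_{j=0}^{5} (-1)^j C(5,j)((5-j)/5)^14
= 1.0000 - 0.2199 + 0.0078 - 0.0000 + 0.0000 - 0.0000
= 0.7879.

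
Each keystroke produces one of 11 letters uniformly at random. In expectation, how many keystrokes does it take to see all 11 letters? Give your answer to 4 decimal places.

33.2187

After k distinct letters have appeared, the next keystroke gives a new one with probability (11-k)/11, so the expected wait for the (k+1)-th is 11/(11-k).
E[T] = 11/11 + 11/10 + 11/9 + ... + 11/2 + 11/1 = 11·H_{11}.
H_{11} = 3.01988, so E[T] = 33.21865.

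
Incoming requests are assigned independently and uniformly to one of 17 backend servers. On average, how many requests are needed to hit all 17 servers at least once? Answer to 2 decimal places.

58.47

Split into phases: going from k distinct to k+1 distinct takes on average 17/(17-k) requests.
E[T] = 17/17 + 17/16 + 17/15 + ... + 17/2 + 17/1 = 17·H_{17}.
H_{17} = 3.440, so E[T] = 58.472.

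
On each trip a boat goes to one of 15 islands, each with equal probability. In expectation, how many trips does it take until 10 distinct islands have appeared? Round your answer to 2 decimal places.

15.52

With k distinct islands already seen, the next new one arrives after an expected 15/(15-k) trips.
Sum over k = 0,...,9: E = 15/15 + 15/14 + 15/13 + ... + 15/7 + 15/6 = 15.523.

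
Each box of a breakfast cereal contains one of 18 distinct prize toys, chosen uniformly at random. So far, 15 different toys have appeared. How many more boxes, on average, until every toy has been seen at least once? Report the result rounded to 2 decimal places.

33.00

With k distinct toys already seen, the next new one takes an expected 18/(18-k) boxes.
Sum over k = 15,...,17: E = 18/3 + 18/2 + 18/1 = 33.000.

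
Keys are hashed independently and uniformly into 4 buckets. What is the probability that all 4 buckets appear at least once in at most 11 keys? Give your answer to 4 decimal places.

0.8340

Let A_i be the event that bucket i is missing after 11 keys. By inclusion–exclusion on the A_i,
P(all seen) = Σ_{j=0}^{4} (-1)^j C(4,j)((4-j)/4)^11
= 1.00000 - 0.16894 + 0.00293 - 0.00000 + 0.00000
= 0.83399.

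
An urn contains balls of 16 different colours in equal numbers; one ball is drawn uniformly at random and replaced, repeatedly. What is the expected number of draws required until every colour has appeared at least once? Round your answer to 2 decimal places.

54.09

Split into phases: going from k distinct to k+1 distinct takes on average 16/(16-k) draws.
E[T] = 16/16 + 16/15 + 16/14 + ... + 16/2 + 16/1 = 16·H_{16}.
H_{16} = 3.381, so E[T] = 54.092.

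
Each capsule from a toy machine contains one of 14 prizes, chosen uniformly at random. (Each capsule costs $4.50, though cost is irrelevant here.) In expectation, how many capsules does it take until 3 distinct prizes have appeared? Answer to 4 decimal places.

3.2436

With k distinct prizes already seen, the next new one arrives after an expected 14/(14-k) capsules.
Sum over k = 0,...,2: E = 14/14 + 14/13 + 14/12 = 3.24359.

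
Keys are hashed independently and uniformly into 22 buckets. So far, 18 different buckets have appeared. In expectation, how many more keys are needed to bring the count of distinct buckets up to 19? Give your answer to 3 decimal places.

With k distinct buckets already seen, the next new one takes an expected 22/(22-k) keys.
Only the k = 18 term is needed: E = 22/4 = 5.5000.

5.500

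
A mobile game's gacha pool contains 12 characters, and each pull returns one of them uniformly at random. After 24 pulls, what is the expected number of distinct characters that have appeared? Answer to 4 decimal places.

10.5132

For each character, P(seen in 24 pulls) = 1 - (11/12)^24 = 0.87610.
By linearity of expectation, E[distinct seen] = 12·(1 - (11/12)^24) = 10.51319.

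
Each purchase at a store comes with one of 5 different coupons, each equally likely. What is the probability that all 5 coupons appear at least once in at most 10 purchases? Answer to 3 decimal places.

0.523

By inclusion–exclusion over which coupons are missing,
P(all seen) = Σ_{j=0}^{5} (-1)^j C(5,j)((5-j)/5)^10
= 1.0000 - 0.5369 + 0.0605 - 0.0010 + 0.0000 - 0.0000
= 0.5225.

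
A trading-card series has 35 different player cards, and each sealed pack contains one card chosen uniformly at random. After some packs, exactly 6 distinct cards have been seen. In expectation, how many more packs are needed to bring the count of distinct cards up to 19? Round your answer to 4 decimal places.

With k distinct cards already seen, the next new one takes an expected 35/(35-k) packs.
Sum over k = 6,...,18: E = 35/29 + 35/28 + 35/27 + ... + 35/18 + 35/17 = 20.33237.

20.3324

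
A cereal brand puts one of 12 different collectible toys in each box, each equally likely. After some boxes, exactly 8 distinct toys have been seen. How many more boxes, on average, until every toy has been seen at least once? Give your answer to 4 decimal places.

From k distinct to k+1 distinct takes on average 12/(12-k) boxes.
Sum over k = 8,...,11: E = 12/4 + 12/3 + 12/2 + 12/1 = 25.00000.

25.0000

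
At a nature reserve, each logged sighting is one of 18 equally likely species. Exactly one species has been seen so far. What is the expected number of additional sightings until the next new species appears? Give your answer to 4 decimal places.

Each sighting yields a new species with probability (18-1)/18 = 17/18, so the wait is geometric with mean 18/17.
E = 18/17 = 1.05882.

1.0588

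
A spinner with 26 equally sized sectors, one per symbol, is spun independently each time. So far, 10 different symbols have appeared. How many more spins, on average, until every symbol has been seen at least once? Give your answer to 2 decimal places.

87.90

The wait to go from k to k+1 distinct symbols is geometric with mean 26/(26-k).
Sum over k = 10,...,25: E = 26/16 + 26/15 + 26/14 + ... + 26/2 + 26/1 = 87.899.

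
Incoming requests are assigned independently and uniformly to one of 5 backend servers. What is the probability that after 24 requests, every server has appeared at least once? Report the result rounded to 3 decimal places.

Let A_i be the event that server i is missing after 24 requests. By inclusion–exclusion on the A_i,
P(all seen) = Σ_{j=0}^{5} (-1)^j C(5,j)((5-j)/5)^24
= 1.0000 - 0.0236 + 0.0000 - 0.0000 + 0.0000 - 0.0000
= 0.9764.

0.976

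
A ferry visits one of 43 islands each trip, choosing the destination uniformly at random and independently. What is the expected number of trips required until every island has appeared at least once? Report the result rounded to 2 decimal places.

Split into phases: going from k distinct to k+1 distinct takes on average 43/(43-k) trips.
E[T] = 43/43 + 43/42 + 43/41 + ... + 43/2 + 43/1 = 43·H_{43}.
H_{43} = 4.350, so E[T] = 187.050.

187.05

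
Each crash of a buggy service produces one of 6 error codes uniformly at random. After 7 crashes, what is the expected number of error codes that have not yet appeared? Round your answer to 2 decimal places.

For each error code, P(unseen after 7) = (5/6)^7 = 0.279.
By linearity of expectation, E[unseen] = 6·(5/6)^7 = 1.674.

1.67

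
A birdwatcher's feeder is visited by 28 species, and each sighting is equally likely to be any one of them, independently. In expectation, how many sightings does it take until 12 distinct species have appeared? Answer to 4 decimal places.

Going from k to k+1 distinct takes a geometric number of sightings with mean 28/(28-k).
Sum over k = 0,...,11: E = 28/28 + 28/27 + 28/26 + ... + 28/18 + 28/17 = 15.30038.

15.3004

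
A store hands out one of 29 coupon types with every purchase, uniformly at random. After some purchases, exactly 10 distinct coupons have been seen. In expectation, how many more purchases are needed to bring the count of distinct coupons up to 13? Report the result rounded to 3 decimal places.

From k distinct to k+1 distinct takes on average 29/(29-k) purchases.
Sum over k = 10,...,12: E = 29/19 + 29/18 + 29/17 = 4.8433.

4.843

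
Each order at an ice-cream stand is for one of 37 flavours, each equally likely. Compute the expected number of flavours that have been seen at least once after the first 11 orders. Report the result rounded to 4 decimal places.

9.6278

For each flavour, P(seen in 11 orders) = 1 - (36/37)^11 = 0.26021.
By linearity of expectation, E[distinct seen] = 37·(1 - (36/37)^11) = 9.62776.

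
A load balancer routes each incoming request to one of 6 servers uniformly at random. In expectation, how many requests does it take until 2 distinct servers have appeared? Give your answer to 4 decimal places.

With k distinct servers already seen, the next new one arrives after an expected 6/(6-k) requests.
Sum over k = 0,...,1: E = 6/6 + 6/5 = 2.20000.

2.2000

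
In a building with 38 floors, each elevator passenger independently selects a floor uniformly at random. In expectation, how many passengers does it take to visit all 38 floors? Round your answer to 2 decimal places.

After k distinct floors have appeared, the next passenger gives a new one with probability (38-k)/38, so the expected wait for the (k+1)-th is 38/(38-k).
E[T] = 38/38 + 38/37 + 38/36 + ... + 38/2 + 38/1 = 38·H_{38}.
H_{38} = 4.228, so E[T] = 160.660.

160.66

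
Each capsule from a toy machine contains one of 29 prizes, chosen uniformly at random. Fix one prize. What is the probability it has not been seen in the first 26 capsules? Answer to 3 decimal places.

0.402

Each capsule misses the fixed prize with probability (29-1)/29 = 28/29, independently.
P(still missing after 26) = (28/29)^26 = 0.4016.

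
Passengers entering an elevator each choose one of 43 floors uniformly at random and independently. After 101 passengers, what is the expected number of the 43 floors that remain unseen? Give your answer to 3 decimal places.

3.993

For each floor, P(unseen after 101) = (42/43)^101 = 0.0929.
By linearity of expectation, E[unseen] = 43·(42/43)^101 = 3.9933.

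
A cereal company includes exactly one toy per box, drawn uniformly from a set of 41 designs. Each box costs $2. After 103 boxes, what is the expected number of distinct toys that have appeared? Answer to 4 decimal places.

For each toy, P(seen in 103 boxes) = 1 - (40/41)^103 = 0.92140.
By linearity of expectation, E[distinct seen] = 41·(1 - (40/41)^103) = 37.77726.

37.7773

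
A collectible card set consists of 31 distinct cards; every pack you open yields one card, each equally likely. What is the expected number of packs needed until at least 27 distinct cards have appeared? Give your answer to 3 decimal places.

60.261

With k distinct cards already seen, the next new one arrives after an expected 31/(31-k) packs.
Sum over k = 0,...,26: E = 31/31 + 31/30 + 31/29 + ... + 31/6 + 31/5 = 60.2613.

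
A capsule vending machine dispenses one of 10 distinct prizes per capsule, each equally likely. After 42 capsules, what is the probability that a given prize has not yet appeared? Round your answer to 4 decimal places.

0.0120

On each capsule the fixed prize fails to appear with probability 9/10.
P(still missing after 42) = (9/10)^42 = 0.01197.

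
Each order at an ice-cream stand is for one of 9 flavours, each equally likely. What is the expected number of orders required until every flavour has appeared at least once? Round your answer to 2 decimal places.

25.46

The wait to go from k to k+1 distinct flavours is geometric with mean 9/(9-k).
E[T] = 9/9 + 9/8 + 9/7 + ... + 9/2 + 9/1 = 9·H_{9}.
H_{9} = 2.829, so E[T] = 25.461.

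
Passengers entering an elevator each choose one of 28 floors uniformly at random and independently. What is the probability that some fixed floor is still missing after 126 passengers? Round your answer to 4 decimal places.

0.0102

On each passenger the fixed floor fails to appear with probability 27/28.
P(still missing after 126) = (27/28)^126 = 0.01023.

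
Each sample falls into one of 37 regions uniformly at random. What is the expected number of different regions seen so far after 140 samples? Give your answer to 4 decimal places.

For each region, P(seen in 140 samples) = 1 - (36/37)^140 = 0.97842.
By linearity of expectation, E[distinct seen] = 37·(1 - (36/37)^140) = 36.20143.

36.2014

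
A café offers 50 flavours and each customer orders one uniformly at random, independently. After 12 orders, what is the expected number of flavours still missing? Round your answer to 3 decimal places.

For each flavour, P(unseen after 12) = (49/50)^12 = 0.7847.
By linearity of expectation, E[unseen] = 50·(49/50)^12 = 39.2358.

39.236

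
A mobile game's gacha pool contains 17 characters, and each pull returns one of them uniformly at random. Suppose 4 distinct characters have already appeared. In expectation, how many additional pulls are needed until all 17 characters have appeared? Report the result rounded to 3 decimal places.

54.062

From k distinct to k+1 distinct takes on average 17/(17-k) pulls.
Sum over k = 4,...,16: E = 17/13 + 17/12 + 17/11 + ... + 17/2 + 17/1 = 54.0623.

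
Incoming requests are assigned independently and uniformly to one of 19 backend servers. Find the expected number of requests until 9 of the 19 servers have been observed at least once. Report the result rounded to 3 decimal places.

Going from k to k+1 distinct takes a geometric number of requests with mean 19/(19-k).
Sum over k = 0,...,8: E = 19/19 + 19/18 + 19/17 + ... + 19/12 + 19/11 = 11.7567.

11.757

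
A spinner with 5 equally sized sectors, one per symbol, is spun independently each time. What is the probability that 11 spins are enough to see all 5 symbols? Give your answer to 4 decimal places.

0.6064

By inclusion–exclusion over which symbols are missing,
P(all seen) = Σ_{j=0}^{5} (-1)^j C(5,j)((5-j)/5)^11
= 1.00000 - 0.42950 + 0.03628 - 0.00042 + 0.00000 - 0.00000
= 0.60636.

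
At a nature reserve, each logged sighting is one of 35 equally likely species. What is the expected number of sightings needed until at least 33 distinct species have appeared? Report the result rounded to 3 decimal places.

With k distinct species already seen, the next new one arrives after an expected 35/(35-k) sightings.
Sum over k = 0,...,32: E = 35/35 + 35/34 + 35/33 + ... + 35/4 + 35/3 = 92.6373.

92.637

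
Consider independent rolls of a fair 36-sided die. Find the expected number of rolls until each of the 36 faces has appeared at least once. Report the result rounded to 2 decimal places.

150.28

Split into phases: going from k distinct to k+1 distinct takes on average 36/(36-k) rolls.
E[T] = 36/36 + 36/35 + 36/34 + ... + 36/2 + 36/1 = 36·H_{36}.
H_{36} = 4.175, so E[T] = 150.284.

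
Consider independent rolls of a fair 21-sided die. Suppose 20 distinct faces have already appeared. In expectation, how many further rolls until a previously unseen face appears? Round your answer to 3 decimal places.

21.000

Each roll yields a new face with probability (21-20)/21 = 1/21, so the wait is geometric with mean 21/1.
E = 21/1 = 21.0000.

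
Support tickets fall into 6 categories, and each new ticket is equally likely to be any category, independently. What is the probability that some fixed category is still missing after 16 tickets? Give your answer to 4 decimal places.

0.0541

On each ticket the fixed category fails to appear with probability 5/6.
P(still missing after 16) = (5/6)^16 = 0.05409.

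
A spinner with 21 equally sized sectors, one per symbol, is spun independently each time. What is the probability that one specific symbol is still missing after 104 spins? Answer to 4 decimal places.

On each spin the fixed symbol fails to appear with probability 20/21.
P(still missing after 104) = (20/21)^104 = 0.00626.

0.0063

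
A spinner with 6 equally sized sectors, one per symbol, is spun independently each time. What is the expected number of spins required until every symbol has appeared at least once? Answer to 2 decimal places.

The wait to go from k to k+1 distinct symbols is geometric with mean 6/(6-k).
E[T] = 6/6 + 6/5 + 6/4 + 6/3 + 6/2 + 6/1 = 6·H_{6}.
H_{6} = 2.450, so E[T] = 14.700.

14.70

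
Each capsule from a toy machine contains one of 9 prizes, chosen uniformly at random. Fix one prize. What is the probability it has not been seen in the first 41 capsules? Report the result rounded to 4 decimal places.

0.0080

On each capsule the fixed prize fails to appear with probability 8/9.
P(still missing after 41) = (8/9)^41 = 0.00799.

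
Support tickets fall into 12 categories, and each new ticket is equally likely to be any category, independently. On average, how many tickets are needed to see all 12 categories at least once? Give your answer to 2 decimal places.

Split into phases: going from k distinct to k+1 distinct takes on average 12/(12-k) tickets.
E[T] = 12/12 + 12/11 + 12/10 + ... + 12/2 + 12/1 = 12·H_{12}.
H_{12} = 3.103, so E[T] = 37.239.

37.24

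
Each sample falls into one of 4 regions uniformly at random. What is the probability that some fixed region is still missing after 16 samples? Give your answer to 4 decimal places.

Each sample misses the fixed region with probability (4-1)/4 = 3/4, independently.
P(still missing after 16) = (3/4)^16 = 0.01002.

0.0100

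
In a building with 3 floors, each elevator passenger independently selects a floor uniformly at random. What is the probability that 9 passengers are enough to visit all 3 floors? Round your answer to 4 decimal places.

By inclusion–exclusion over which floors are missing,
P(all seen) = Σ_{j=0}^{3} (-1)^j C(3,j)((3-j)/3)^9
= 1.00000 - 0.07804 + 0.00015 - 0.00000
= 0.92212.

0.9221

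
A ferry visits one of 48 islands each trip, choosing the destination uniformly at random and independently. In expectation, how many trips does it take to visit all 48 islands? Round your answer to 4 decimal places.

214.0223

The wait to go from k to k+1 distinct islands is geometric with mean 48/(48-k).
E[T] = 48/48 + 48/47 + 48/46 + ... + 48/2 + 48/1 = 48·H_{48}.
H_{48} = 4.45880, so E[T] = 214.02226.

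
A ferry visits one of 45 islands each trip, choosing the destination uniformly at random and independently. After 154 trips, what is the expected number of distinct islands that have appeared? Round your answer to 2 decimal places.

For each island, P(seen in 154 trips) = 1 - (44/45)^154 = 0.969.
By linearity of expectation, E[distinct seen] = 45·(1 - (44/45)^154) = 43.587.

43.59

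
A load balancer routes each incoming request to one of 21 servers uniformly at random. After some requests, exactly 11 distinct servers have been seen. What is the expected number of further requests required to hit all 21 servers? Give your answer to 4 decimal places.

The wait to go from k to k+1 distinct servers is geometric with mean 21/(21-k).
Sum over k = 11,...,20: E = 21/10 + 21/9 + 21/8 + ... + 21/2 + 21/1 = 61.50833.

61.5083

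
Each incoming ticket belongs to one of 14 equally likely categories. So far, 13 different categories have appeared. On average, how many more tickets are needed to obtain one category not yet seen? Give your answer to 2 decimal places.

Each ticket yields a new category with probability (14-13)/14 = 1/14, so the wait is geometric with mean 14/1.
E = 14/1 = 14.000.

14.00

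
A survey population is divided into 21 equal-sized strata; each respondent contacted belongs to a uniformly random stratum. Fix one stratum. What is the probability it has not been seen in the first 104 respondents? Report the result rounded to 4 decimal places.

0.0063

Each respondent misses the fixed stratum with probability (21-1)/21 = 20/21, independently.
P(still missing after 104) = (20/21)^104 = 0.00626.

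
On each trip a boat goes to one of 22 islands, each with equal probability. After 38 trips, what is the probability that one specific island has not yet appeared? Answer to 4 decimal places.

Each trip misses the fixed island with probability (22-1)/22 = 21/22, independently.
P(still missing after 38) = (21/22)^38 = 0.17071.

0.1707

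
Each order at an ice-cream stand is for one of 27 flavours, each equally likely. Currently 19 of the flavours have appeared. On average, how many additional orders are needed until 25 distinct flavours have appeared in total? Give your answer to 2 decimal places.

From k distinct to k+1 distinct takes on average 27/(27-k) orders.
Sum over k = 19,...,24: E = 27/8 + 27/7 + 27/6 + 27/5 + 27/4 + 27/3 = 32.882.

32.88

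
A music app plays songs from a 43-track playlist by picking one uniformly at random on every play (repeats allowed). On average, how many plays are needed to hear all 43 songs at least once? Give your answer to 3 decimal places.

After k distinct songs have appeared, the next play gives a new one with probability (43-k)/43, so the expected wait for the (k+1)-th is 43/(43-k).
E[T] = 43/43 + 43/42 + 43/41 + ... + 43/2 + 43/1 = 43·H_{43}.
H_{43} = 4.3500, so E[T] = 187.0499.

187.050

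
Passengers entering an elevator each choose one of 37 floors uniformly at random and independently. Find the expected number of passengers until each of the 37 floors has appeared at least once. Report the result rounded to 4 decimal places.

The wait to go from k to k+1 distinct floors is geometric with mean 37/(37-k).
E[T] = 37/37 + 37/36 + 37/35 + ... + 37/2 + 37/1 = 37·H_{37}.
H_{37} = 4.20159, so E[T] = 155.45869.

155.4587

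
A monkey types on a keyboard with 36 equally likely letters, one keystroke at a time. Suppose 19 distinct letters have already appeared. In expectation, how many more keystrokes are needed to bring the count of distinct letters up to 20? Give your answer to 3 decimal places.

With k distinct letters already seen, the next new one takes an expected 36/(36-k) keystrokes.
Only the k = 19 term is needed: E = 36/17 = 2.1176.

2.118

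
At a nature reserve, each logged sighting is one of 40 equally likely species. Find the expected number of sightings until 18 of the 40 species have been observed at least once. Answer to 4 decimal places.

With k distinct species already seen, the next new one arrives after an expected 40/(40-k) sightings.
Sum over k = 0,...,17: E = 40/40 + 40/39 + 40/38 + ... + 40/24 + 40/23 = 23.50919.

23.5092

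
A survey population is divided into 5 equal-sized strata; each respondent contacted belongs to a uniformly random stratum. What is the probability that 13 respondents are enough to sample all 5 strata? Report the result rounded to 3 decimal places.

0.738

Let A_i be the event that stratum i is missing after 13 respondents. By inclusion–exclusion on the A_i,
P(all seen) = Σ_{j=0}^{5} (-1)^j C(5,j)((5-j)/5)^13
= 1.0000 - 0.2749 + 0.0131 - 0.0001 + 0.0000 - 0.0000
= 0.7381.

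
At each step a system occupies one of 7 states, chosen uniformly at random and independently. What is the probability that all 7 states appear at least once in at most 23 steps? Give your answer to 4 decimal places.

Let A_i be the event that state i is missing after 23 steps. By inclusion–exclusion on the A_i,
P(all seen) = Σ_{j=0}^{7} (-1)^j C(7,j)((7-j)/7)^23
= 1.00000 - 0.20199 + 0.00915 - 0.00009 + 0.00000 - 0.00000 + 0.00000 - 0.00000
= 0.80707.

0.8071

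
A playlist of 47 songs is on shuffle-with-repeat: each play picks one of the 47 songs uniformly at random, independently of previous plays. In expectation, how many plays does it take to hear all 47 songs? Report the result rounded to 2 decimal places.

208.58

The wait to go from k to k+1 distinct songs is geometric with mean 47/(47-k).
E[T] = 47/47 + 47/46 + 47/45 + ... + 47/2 + 47/1 = 47·H_{47}.
H_{47} = 4.438, so E[T] = 208.584.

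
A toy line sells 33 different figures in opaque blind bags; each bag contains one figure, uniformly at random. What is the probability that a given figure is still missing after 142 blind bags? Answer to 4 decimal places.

On each blind bag the fixed figure fails to appear with probability 32/33.
P(still missing after 142) = (32/33)^142 = 0.01266.

0.0127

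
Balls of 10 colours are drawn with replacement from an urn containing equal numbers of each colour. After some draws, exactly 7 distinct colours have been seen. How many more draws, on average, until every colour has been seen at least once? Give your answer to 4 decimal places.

18.3333

From k distinct to k+1 distinct takes on average 10/(10-k) draws.
Sum over k = 7,...,9: E = 10/3 + 10/2 + 10/1 = 18.33333.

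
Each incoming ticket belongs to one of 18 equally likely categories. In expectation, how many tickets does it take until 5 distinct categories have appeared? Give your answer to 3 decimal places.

With k distinct categories already seen, the next new one arrives after an expected 18/(18-k) tickets.
Sum over k = 0,...,4: E = 18/18 + 18/17 + 18/16 + 18/15 + 18/14 = 5.6695.

5.670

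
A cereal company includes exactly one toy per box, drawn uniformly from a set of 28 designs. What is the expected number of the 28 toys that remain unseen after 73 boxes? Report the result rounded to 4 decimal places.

1.9687

For each toy, P(unseen after 73) = (27/28)^73 = 0.07031.
By linearity of expectation, E[unseen] = 28·(27/28)^73 = 1.96869.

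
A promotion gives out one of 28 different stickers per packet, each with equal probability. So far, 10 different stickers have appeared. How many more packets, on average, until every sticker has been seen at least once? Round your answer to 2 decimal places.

97.86

From k distinct to k+1 distinct takes on average 28/(28-k) packets.
Sum over k = 10,...,27: E = 28/18 + 28/17 + 28/16 + ... + 28/2 + 28/1 = 97.863.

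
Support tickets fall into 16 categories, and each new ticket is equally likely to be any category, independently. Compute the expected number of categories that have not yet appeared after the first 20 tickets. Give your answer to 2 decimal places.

4.40

For each category, P(unseen after 20) = (15/16)^20 = 0.275.
By linearity of expectation, E[unseen] = 16·(15/16)^20 = 4.401.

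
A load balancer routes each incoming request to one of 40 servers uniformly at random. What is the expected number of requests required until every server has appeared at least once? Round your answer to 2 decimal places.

171.14

The wait to go from k to k+1 distinct servers is geometric with mean 40/(40-k).
E[T] = 40/40 + 40/39 + 40/38 + ... + 40/2 + 40/1 = 40·H_{40}.
H_{40} = 4.279, so E[T] = 171.142.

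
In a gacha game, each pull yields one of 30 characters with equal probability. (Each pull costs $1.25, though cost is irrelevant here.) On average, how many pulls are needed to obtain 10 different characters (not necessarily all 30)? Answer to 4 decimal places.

Going from k to k+1 distinct takes a geometric number of pulls with mean 30/(30-k).
Sum over k = 0,...,9: E = 30/30 + 30/29 + 30/28 + ... + 30/22 + 30/21 = 11.91742.

11.9174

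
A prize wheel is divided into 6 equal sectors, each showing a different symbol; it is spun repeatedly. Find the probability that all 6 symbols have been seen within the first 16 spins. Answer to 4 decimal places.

0.6980

By inclusion–exclusion over which symbols are missing,
P(all seen) = Σ_{j=0}^{6} (-1)^j C(6,j)((6-j)/6)^16
= 1.00000 - 0.32453 + 0.02284 - 0.00031 + 0.00000 - 0.00000 + 0.00000
= 0.69800.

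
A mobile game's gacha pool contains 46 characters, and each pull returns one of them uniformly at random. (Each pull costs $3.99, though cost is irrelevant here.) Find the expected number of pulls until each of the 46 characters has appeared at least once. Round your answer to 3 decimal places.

203.168

The wait to go from k to k+1 distinct characters is geometric with mean 46/(46-k).
E[T] = 46/46 + 46/45 + 46/44 + ... + 46/2 + 46/1 = 46·H_{46}.
H_{46} = 4.4167, so E[T] = 203.1676.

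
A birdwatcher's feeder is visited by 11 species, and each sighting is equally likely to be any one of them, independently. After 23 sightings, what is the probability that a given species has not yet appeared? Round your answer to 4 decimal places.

0.1117

On each sighting the fixed species fails to appear with probability 10/11.
P(still missing after 23) = (10/11)^23 = 0.11168.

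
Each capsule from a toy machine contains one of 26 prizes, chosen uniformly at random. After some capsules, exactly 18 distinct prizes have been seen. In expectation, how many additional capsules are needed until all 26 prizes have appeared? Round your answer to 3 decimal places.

With k distinct prizes already seen, the next new one takes an expected 26/(26-k) capsules.
Sum over k = 18,...,25: E = 26/8 + 26/7 + 26/6 + ... + 26/2 + 26/1 = 70.6643.

70.664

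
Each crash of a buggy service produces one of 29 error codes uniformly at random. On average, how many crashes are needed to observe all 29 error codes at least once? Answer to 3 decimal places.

114.888

Split into phases: going from k distinct to k+1 distinct takes on average 29/(29-k) crashes.
E[T] = 29/29 + 29/28 + 29/27 + ... + 29/2 + 29/1 = 29·H_{29}.
H_{29} = 3.9617, so E[T] = 114.8880.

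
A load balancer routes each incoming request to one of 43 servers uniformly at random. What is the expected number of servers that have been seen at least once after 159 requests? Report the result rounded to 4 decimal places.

41.9800

For each server, P(seen in 159 requests) = 1 - (42/43)^159 = 0.97628.
By linearity of expectation, E[distinct seen] = 43·(1 - (42/43)^159) = 41.97995.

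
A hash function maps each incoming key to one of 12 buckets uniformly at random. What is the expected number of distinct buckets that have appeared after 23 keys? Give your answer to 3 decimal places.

10.378

For each bucket, P(seen in 23 keys) = 1 - (11/12)^23 = 0.8648.
By linearity of expectation, E[distinct seen] = 12·(1 - (11/12)^23) = 10.3780.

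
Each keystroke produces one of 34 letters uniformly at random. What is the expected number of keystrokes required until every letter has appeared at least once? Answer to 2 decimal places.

The wait to go from k to k+1 distinct letters is geometric with mean 34/(34-k).
E[T] = 34/34 + 34/33 + 34/32 + ... + 34/2 + 34/1 = 34·H_{34}.
H_{34} = 4.118, so E[T] = 140.019.

140.02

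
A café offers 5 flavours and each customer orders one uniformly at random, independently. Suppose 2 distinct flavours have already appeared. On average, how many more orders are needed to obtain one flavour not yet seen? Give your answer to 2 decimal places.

Each order yields a new flavour with probability (5-2)/5 = 3/5, so the wait is geometric with mean 5/3.
E = 5/3 = 1.667.

1.67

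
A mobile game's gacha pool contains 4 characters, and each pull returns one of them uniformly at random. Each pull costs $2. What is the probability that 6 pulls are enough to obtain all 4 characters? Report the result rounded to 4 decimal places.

By inclusion–exclusion over which characters are missing,
P(all seen) = Σ_{j=0}^{4} (-1)^j C(4,j)((4-j)/4)^6
= 1.00000 - 0.71191 + 0.09375 - 0.00098 + 0.00000
= 0.38086.

0.3809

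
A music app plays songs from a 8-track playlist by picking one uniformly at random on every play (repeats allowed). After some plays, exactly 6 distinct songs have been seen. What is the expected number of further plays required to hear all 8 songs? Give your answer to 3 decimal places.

12.000

The wait to go from k to k+1 distinct songs is geometric with mean 8/(8-k).
Sum over k = 6,...,7: E = 8/2 + 8/1 = 12.0000.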